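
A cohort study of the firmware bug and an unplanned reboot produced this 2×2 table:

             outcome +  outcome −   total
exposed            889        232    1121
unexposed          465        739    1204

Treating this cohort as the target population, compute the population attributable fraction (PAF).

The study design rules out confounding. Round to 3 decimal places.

PAF ≈ 0.337

p₁ = P(outcome | exposed) = 889/1121 = 0.79304
p₀ = P(outcome | unexposed) = 465/1204 = 0.38621
Exposure prevalence π = 1121/2325 = 0.48215; overall risk P(Y=1) = 0.58237.
Under exogeneity, PAF = [P(Y=1) − p₀]/P(Y=1).
PAF = (0.58237 − 0.38621) / 0.58237 ≈ 0.3368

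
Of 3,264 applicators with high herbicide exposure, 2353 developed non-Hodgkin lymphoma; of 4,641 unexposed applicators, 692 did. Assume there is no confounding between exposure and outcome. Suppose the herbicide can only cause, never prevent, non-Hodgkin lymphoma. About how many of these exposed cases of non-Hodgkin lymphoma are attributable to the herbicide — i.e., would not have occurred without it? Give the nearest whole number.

about 1866 cases

p₁ = P(outcome | exposed) = 2353/3264 = 0.72089
p₀ = P(outcome | unexposed) = 692/4641 = 0.14911
PN = (p₁ − p₀)/p₁ = (0.72089 − 0.14911) / 0.72089 ≈ 0.79317.
Attributable cases ≈ PN × (exposed cases) = 0.79317 × 2353 ≈ 1866.32.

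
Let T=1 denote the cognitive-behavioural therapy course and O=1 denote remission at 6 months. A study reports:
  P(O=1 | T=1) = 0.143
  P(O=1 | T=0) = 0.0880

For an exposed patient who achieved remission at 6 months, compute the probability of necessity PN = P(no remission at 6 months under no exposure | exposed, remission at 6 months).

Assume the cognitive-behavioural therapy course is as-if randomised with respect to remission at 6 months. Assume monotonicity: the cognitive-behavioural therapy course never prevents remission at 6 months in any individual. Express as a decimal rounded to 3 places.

PN ≈ 0.385

Let p₁ = 0.143, p₀ = 0.088.
Under exogeneity and monotonicity, PN = (p₁ − p₀) / p₁.
PN = (0.143 − 0.088) / 0.143 = 0.055 / 0.143 ≈ 0.3846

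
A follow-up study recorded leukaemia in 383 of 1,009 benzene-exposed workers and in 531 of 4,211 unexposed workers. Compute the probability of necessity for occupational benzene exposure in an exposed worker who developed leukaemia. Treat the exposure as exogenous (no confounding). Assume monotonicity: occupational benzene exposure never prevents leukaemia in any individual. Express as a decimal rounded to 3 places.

PN ≈ 0.668

p₁ = P(outcome | exposed) = 383/1009 = 0.37958
p₀ = P(outcome | unexposed) = 531/4211 = 0.1261
Under exogeneity and monotonicity, PN = (p₁ − p₀) / p₁.
PN = (0.37958 − 0.1261) / 0.37958 = 0.25349 / 0.37958 ≈ 0.6678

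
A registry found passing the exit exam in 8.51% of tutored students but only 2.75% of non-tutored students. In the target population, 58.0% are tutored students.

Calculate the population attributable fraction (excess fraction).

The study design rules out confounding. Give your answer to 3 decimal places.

p₁ = 0.0851, p₀ = 0.0275.
Overall risk P(Y=1) = π·p₁ + (1−π)·p₀ = 0.58×0.0851 + 0.42×0.0275 = 0.060908.
Under exogeneity, PAF = [P(Y=1) − p₀] / P(Y=1).
PAF = (0.060908 − 0.0275) / 0.060908 ≈ 0.5485

PAF ≈ 0.548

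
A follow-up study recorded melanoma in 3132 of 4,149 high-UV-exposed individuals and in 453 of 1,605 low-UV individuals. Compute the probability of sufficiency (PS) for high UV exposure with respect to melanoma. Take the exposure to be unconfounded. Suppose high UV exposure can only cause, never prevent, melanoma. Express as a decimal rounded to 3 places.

PS ≈ 0.658

p₁ = P(outcome | exposed) = 3132/4149 = 0.75488
p₀ = P(outcome | unexposed) = 453/1605 = 0.28224
Under exogeneity and monotonicity, PS = (p₁ − p₀) / (1 − p₀).
PS = (0.75488 − 0.28224) / (1 − 0.28224) = 0.47264 / 0.71776 ≈ 0.6585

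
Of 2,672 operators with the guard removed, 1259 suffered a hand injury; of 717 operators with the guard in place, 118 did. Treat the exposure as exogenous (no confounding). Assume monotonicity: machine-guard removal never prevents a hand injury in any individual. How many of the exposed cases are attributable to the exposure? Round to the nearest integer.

about 819 cases

p₁ = P(outcome | exposed) = 1259/2672 = 0.47118
p₀ = P(outcome | unexposed) = 118/717 = 0.16457
PN = (p₁ − p₀)/p₁ = (0.47118 − 0.16457) / 0.47118 ≈ 0.65072.
Attributable cases ≈ PN × (exposed cases) = 0.65072 × 1259 ≈ 819.26.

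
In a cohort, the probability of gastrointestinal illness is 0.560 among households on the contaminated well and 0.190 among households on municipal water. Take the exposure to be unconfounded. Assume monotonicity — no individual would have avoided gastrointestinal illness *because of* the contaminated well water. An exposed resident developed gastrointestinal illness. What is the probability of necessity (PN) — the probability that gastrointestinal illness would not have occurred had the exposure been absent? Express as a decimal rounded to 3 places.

PN ≈ 0.661

Let p₁ = 0.56, p₀ = 0.19.
Under exogeneity and monotonicity, PN = (p₁ − p₀) / p₁.
PN = (0.56 − 0.19) / 0.56 = 0.37 / 0.56 ≈ 0.6607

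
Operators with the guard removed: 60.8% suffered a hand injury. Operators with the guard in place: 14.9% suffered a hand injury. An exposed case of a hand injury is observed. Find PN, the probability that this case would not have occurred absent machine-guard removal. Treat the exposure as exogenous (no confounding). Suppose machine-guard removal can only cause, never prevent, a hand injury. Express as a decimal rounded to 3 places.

p₁ = 0.608, p₀ = 0.149.
Under exogeneity and monotonicity, PN = (p₁ − p₀) / p₁.
PN = (0.608 − 0.149) / 0.608 = 0.459 / 0.608 ≈ 0.7549

PN ≈ 0.755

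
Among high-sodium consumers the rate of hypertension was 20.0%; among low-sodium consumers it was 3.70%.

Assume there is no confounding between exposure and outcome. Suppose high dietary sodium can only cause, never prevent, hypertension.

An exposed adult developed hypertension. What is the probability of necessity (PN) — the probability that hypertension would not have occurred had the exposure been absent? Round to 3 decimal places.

p₁ = 0.2, p₀ = 0.037.
Under exogeneity and monotonicity, PN = (p₁ − p₀) / p₁.
PN = (0.2 − 0.037) / 0.2 = 0.163 / 0.2 ≈ 0.8150

PN ≈ 0.815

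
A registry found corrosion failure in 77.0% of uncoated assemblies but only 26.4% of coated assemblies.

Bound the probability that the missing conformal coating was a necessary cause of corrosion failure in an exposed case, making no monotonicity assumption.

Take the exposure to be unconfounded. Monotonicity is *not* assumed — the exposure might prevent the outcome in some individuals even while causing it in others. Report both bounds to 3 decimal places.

p₁ = 0.77, p₀ = 0.264.
Under exogeneity alone the bounds on PN are max{0,(p₁−p₀)/p₁} ≤ PN ≤ min{1,(1−p₀)/p₁}.
  lower = (p₁ − p₀)/p₁ = 0.506 / 0.77 ≈ 0.6571
  upper = min{1, (1 − p₀)/p₁} = 0.736 / 0.77 ≈ 0.9558

0.657 ≤ PN ≤ 0.956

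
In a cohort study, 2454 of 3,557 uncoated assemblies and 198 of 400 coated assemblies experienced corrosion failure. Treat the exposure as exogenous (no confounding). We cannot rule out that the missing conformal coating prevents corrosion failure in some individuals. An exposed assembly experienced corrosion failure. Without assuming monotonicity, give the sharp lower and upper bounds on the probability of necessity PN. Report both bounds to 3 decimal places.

p₁ = P(outcome | exposed) = 2454/3557 = 0.68991
p₀ = P(outcome | unexposed) = 198/400 = 0.495
Under exogeneity alone the bounds on PN are max{0,(p₁−p₀)/p₁} ≤ PN ≤ min{1,(1−p₀)/p₁}.
  lower = (p₁ − p₀)/p₁ = 0.19491 / 0.68991 ≈ 0.2825
  upper = min{1, (1 − p₀)/p₁} = 0.505 / 0.68991 ≈ 0.7320

0.283 ≤ PN ≤ 0.732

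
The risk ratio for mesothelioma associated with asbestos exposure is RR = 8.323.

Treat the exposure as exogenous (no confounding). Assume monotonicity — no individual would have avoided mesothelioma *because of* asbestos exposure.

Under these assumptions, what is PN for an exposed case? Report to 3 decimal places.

Under exogeneity and monotonicity, PN = (RR − 1) / RR = 1 − 1/RR.
PN = (8.323 − 1) / 8.323 = 7.323 / 8.323 ≈ 0.8799

PN ≈ 0.880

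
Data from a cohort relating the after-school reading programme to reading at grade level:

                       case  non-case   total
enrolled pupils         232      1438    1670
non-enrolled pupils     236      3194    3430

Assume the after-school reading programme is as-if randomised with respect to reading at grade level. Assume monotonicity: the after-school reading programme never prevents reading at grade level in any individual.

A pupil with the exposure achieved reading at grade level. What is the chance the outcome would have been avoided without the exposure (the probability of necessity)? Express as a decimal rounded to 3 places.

PN ≈ 0.505

p₁ = P(outcome | exposed) = 232/1670 = 0.13892
p₀ = P(outcome | unexposed) = 236/3430 = 0.068805
Under exogeneity and monotonicity, PN = (p₁ − p₀)/p₁.
PN = (0.13892 − 0.068805) / 0.13892 ≈ 0.5047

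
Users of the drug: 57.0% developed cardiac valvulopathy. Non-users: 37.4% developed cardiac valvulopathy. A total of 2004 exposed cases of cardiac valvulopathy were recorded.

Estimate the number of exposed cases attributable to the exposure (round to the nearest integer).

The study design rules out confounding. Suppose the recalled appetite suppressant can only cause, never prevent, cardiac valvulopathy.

about 689 cases

p₁ = 0.57, p₀ = 0.374.
PN = (p₁ − p₀)/p₁ = (0.57 − 0.374) / 0.57 ≈ 0.34386.
Attributable cases ≈ PN × (exposed cases) = 0.34386 × 2004 ≈ 689.09.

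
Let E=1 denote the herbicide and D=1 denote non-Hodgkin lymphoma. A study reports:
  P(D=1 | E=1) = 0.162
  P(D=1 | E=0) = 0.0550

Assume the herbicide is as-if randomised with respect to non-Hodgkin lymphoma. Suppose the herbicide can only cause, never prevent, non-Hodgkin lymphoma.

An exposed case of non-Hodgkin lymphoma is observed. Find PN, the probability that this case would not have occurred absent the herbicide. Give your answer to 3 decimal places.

Let p₁ = 0.162, p₀ = 0.055.
Under exogeneity and monotonicity, PN = (p₁ − p₀) / p₁.
PN = (0.162 − 0.055) / 0.162 = 0.107 / 0.162 ≈ 0.6605

PN ≈ 0.660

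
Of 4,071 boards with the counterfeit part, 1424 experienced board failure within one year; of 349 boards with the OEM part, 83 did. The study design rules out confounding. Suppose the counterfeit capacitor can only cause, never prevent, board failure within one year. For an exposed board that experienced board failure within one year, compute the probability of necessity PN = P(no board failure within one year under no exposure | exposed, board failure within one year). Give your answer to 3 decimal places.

p₁ = P(outcome | exposed) = 1424/4071 = 0.34979
p₀ = P(outcome | unexposed) = 83/349 = 0.23782
Under exogeneity and monotonicity, PN = (p₁ − p₀) / p₁.
PN = (0.34979 − 0.23782) / 0.34979 = 0.11197 / 0.34979 ≈ 0.3201

PN ≈ 0.320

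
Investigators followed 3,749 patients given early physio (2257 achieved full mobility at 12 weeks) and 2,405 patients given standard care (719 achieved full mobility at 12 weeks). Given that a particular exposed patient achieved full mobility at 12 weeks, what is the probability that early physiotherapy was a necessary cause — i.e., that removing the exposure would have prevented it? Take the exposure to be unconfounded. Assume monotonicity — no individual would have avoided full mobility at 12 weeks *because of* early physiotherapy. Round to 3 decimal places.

PN ≈ 0.503

p₁ = P(outcome | exposed) = 2257/3749 = 0.60203
p₀ = P(outcome | unexposed) = 719/2405 = 0.29896
Under exogeneity and monotonicity, PN = (p₁ − p₀) / p₁.
PN = (0.60203 − 0.29896) / 0.60203 = 0.30307 / 0.60203 ≈ 0.5034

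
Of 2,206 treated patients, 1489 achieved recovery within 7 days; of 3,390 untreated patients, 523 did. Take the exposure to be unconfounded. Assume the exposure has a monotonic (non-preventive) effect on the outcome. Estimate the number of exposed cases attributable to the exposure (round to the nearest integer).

p₁ = P(outcome | exposed) = 1489/2206 = 0.67498
p₀ = P(outcome | unexposed) = 523/3390 = 0.15428
PN = (p₁ − p₀)/p₁ = (0.67498 − 0.15428) / 0.67498 ≈ 0.77143.
Attributable cases ≈ PN × (exposed cases) = 0.77143 × 1489 ≈ 1148.66.

about 1149 cases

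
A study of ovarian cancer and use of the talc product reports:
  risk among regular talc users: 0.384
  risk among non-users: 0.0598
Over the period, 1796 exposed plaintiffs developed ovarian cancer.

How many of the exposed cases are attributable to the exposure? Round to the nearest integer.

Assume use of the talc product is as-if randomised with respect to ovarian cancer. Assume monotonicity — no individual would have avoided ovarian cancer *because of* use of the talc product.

Let p₁ = 0.384, p₀ = 0.0598.
PN = (p₁ − p₀)/p₁ = (0.384 − 0.0598) / 0.384 ≈ 0.84427.
Attributable cases ≈ PN × (exposed cases) = 0.84427 × 1796 ≈ 1516.31.

about 1516 cases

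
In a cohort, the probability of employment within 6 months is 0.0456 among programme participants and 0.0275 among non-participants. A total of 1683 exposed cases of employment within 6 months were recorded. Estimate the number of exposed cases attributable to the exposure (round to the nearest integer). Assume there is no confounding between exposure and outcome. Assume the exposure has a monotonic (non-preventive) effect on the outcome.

Let p₁ = 0.0456, p₀ = 0.0275.
PN = (p₁ − p₀)/p₁ = (0.0456 − 0.0275) / 0.0456 ≈ 0.39693.
Attributable cases ≈ PN × (exposed cases) = 0.39693 × 1683 ≈ 668.03.

about 668 cases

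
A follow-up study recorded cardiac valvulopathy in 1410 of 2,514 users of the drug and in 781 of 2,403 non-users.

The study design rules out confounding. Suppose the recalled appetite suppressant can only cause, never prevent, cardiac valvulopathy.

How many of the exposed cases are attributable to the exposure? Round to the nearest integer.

p₁ = P(outcome | exposed) = 1410/2514 = 0.56086
p₀ = P(outcome | unexposed) = 781/2403 = 0.32501
PN = (p₁ − p₀)/p₁ = (0.56086 − 0.32501) / 0.56086 ≈ 0.42051.
Attributable cases ≈ PN × (exposed cases) = 0.42051 × 1410 ≈ 592.92.

about 593 cases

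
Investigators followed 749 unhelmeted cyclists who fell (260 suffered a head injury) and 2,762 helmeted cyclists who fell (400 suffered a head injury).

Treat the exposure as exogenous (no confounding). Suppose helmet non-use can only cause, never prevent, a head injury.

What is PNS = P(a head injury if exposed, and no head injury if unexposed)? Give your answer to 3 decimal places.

p₁ = P(outcome | exposed) = 260/749 = 0.34713
p₀ = P(outcome | unexposed) = 400/2762 = 0.14482
Under exogeneity and monotonicity, PNS = p₁ − p₀.
PNS = 0.34713 − 0.14482 = 0.20231

PNS ≈ 0.202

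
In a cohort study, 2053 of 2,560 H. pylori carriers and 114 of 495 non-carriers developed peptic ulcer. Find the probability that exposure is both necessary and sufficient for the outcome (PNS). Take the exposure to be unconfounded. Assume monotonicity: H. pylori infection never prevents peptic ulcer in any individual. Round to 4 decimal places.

p₁ = P(outcome | exposed) = 2053/2560 = 0.80195
p₀ = P(outcome | unexposed) = 114/495 = 0.2303
Under exogeneity and monotonicity, PNS = p₁ − p₀.
PNS = 0.80195 − 0.2303 = 0.57165

PNS ≈ 0.5717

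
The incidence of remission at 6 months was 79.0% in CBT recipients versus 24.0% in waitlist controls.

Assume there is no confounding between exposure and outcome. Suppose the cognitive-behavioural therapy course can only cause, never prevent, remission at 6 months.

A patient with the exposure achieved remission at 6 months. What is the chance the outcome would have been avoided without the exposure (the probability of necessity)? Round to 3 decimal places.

p₁ = 0.79, p₀ = 0.24.
Under exogeneity and monotonicity, PN = (p₁ − p₀) / p₁.
PN = (0.79 − 0.24) / 0.79 = 0.55 / 0.79 ≈ 0.6962

PN ≈ 0.696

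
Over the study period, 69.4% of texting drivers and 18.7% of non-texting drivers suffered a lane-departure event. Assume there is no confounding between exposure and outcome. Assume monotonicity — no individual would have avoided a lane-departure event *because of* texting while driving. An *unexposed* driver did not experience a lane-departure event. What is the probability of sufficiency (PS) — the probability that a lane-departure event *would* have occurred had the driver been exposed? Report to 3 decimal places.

PS ≈ 0.624

p₁ = 0.694, p₀ = 0.187.
Under exogeneity and monotonicity, PS = (p₁ − p₀) / (1 − p₀).
PS = (0.694 − 0.187) / (1 − 0.187) = 0.507 / 0.813 ≈ 0.6236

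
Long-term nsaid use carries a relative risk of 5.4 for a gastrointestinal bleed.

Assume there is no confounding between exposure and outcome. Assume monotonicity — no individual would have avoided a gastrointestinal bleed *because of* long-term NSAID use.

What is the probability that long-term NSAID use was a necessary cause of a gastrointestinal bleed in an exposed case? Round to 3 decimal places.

PN ≈ 0.815

Under exogeneity and monotonicity, PN = (RR − 1) / RR = 1 − 1/RR.
PN = (5.4 − 1) / 5.4 = 4.4 / 5.4 ≈ 0.8148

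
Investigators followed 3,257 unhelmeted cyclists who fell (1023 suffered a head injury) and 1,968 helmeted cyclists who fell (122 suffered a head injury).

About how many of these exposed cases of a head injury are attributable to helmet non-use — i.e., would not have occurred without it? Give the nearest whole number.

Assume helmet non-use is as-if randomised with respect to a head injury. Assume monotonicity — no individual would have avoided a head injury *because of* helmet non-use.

about 821 cases

p₁ = P(outcome | exposed) = 1023/3257 = 0.31409
p₀ = P(outcome | unexposed) = 122/1968 = 0.061992
PN = (p₁ − p₀)/p₁ = (0.31409 − 0.061992) / 0.31409 ≈ 0.80263.
Attributable cases ≈ PN × (exposed cases) = 0.80263 × 1023 ≈ 821.09.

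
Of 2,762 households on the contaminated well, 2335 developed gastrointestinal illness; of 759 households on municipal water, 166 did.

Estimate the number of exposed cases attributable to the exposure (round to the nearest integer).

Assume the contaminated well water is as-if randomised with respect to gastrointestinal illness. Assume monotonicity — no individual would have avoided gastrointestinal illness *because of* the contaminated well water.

p₁ = P(outcome | exposed) = 2335/2762 = 0.8454
p₀ = P(outcome | unexposed) = 166/759 = 0.21871
PN = (p₁ − p₀)/p₁ = (0.8454 − 0.21871) / 0.8454 ≈ 0.74130.
Attributable cases ≈ PN × (exposed cases) = 0.74130 × 2335 ≈ 1730.93.

about 1731 cases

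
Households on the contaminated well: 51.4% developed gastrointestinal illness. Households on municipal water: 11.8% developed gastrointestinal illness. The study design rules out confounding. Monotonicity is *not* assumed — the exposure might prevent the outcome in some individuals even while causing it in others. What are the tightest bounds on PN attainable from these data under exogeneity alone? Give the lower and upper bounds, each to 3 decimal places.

0.770 ≤ PN ≤ 1.000

p₁ = 0.514, p₀ = 0.118.
Under exogeneity alone the bounds on PN are max{0,(p₁−p₀)/p₁} ≤ PN ≤ min{1,(1−p₀)/p₁}.
  lower = (p₁ − p₀)/p₁ = 0.396 / 0.514 ≈ 0.7704
  upper = min{1, (1 − p₀)/p₁} = 0.882 / 0.514 ≈ 1.7160 → capped at 1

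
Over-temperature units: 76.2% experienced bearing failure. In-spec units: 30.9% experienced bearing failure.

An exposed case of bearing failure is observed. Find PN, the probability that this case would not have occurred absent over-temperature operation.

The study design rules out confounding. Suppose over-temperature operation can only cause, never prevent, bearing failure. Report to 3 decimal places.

p₁ = 0.762, p₀ = 0.309.
Under exogeneity and monotonicity, PN = (p₁ − p₀) / p₁.
PN = (0.762 − 0.309) / 0.762 = 0.453 / 0.762 ≈ 0.5945

PN ≈ 0.594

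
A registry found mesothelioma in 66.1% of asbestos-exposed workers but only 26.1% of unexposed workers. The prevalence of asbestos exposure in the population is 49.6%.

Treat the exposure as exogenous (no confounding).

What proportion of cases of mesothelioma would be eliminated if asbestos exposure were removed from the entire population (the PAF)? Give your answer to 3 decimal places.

p₁ = 0.661, p₀ = 0.261.
Overall risk P(Y=1) = π·p₁ + (1−π)·p₀ = 0.496×0.661 + 0.504×0.261 = 0.4594.
Under exogeneity, PAF = [P(Y=1) − p₀] / P(Y=1).
PAF = (0.4594 − 0.261) / 0.4594 ≈ 0.4319

PAF ≈ 0.432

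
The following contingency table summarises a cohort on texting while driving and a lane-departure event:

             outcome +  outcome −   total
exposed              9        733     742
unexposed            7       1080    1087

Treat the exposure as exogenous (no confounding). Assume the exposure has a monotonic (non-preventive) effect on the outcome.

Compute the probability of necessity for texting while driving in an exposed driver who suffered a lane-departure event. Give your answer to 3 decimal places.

PN ≈ 0.469

p₁ = P(outcome | exposed) = 9/742 = 0.012129
p₀ = P(outcome | unexposed) = 7/1087 = 0.0064397
Under exogeneity and monotonicity, PN = (p₁ − p₀)/p₁.
PN = (0.012129 − 0.0064397) / 0.012129 ≈ 0.4691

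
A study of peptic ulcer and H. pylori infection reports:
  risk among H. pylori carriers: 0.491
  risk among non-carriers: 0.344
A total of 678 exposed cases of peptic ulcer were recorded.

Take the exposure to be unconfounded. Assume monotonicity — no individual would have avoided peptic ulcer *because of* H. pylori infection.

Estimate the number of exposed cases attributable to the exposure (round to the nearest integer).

Let p₁ = 0.491, p₀ = 0.344.
PN = (p₁ − p₀)/p₁ = (0.491 − 0.344) / 0.491 ≈ 0.29939.
Attributable cases ≈ PN × (exposed cases) = 0.29939 × 678 ≈ 202.99.

about 203 cases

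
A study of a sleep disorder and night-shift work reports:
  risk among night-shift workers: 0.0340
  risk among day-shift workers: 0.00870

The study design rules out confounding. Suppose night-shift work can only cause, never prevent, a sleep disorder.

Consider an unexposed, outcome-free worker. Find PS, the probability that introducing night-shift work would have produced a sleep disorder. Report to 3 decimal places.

PS ≈ 0.026

Let p₁ = 0.034, p₀ = 0.0087.
Under exogeneity and monotonicity, PS = (p₁ − p₀) / (1 − p₀).
PS = (0.034 − 0.0087) / (1 − 0.0087) = 0.0253 / 0.9913 ≈ 0.0255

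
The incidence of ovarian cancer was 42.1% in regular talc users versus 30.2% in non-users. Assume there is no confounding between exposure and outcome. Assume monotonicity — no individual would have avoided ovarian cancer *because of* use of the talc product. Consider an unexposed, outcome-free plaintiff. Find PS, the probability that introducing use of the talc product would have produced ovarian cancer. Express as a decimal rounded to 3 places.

p₁ = 0.421, p₀ = 0.302.
Under exogeneity and monotonicity, PS = (p₁ − p₀) / (1 − p₀).
PS = (0.421 − 0.302) / (1 − 0.302) = 0.119 / 0.698 ≈ 0.1705

PS ≈ 0.170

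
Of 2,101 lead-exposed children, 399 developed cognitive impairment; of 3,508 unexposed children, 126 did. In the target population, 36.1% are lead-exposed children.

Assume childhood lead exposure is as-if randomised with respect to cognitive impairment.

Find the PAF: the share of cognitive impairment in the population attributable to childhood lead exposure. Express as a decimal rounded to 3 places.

PAF ≈ 0.607

p₁ = P(outcome | exposed) = 399/2101 = 0.18991
p₀ = P(outcome | unexposed) = 126/3508 = 0.035918
Overall risk P(Y=1) = π·p₁ + (1−π)·p₀ = 0.361×0.18991 + 0.639×0.035918 = 0.091509.
Under exogeneity, PAF = [P(Y=1) − p₀] / P(Y=1).
PAF = (0.091509 − 0.035918) / 0.091509 ≈ 0.6075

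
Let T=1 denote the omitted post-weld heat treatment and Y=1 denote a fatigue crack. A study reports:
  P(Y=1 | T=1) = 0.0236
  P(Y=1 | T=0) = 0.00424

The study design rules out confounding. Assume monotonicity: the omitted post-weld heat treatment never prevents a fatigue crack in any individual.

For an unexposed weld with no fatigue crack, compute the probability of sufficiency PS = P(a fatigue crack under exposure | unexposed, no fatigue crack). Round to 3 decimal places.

Let p₁ = 0.0236, p₀ = 0.00424.
Under exogeneity and monotonicity, PS = (p₁ − p₀) / (1 − p₀).
PS = (0.0236 − 0.00424) / (1 − 0.00424) = 0.01936 / 0.99576 ≈ 0.0194

PS ≈ 0.019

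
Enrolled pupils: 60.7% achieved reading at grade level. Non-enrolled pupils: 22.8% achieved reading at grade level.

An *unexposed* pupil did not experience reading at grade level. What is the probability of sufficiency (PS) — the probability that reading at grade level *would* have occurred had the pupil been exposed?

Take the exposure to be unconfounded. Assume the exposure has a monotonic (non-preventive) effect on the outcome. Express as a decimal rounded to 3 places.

PS ≈ 0.491

p₁ = 0.607, p₀ = 0.228.
Under exogeneity and monotonicity, PS = (p₁ − p₀) / (1 − p₀).
PS = (0.607 − 0.228) / (1 − 0.228) = 0.379 / 0.772 ≈ 0.4909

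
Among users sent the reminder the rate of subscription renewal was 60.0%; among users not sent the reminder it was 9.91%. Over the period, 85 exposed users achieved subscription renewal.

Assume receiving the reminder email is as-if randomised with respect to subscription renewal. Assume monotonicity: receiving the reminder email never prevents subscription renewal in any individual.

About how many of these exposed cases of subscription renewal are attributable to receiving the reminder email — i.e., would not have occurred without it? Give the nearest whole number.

p₁ = 0.6, p₀ = 0.0991.
PN = (p₁ − p₀)/p₁ = (0.6 − 0.0991) / 0.6 ≈ 0.83483.
Attributable cases ≈ PN × (exposed cases) = 0.83483 × 85 ≈ 70.96.

about 71 cases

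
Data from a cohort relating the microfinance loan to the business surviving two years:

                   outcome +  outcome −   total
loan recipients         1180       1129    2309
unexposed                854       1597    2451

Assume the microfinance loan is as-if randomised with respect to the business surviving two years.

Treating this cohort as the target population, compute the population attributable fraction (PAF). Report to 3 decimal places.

p₁ = P(outcome | exposed) = 1180/2309 = 0.51104
p₀ = P(outcome | unexposed) = 854/2451 = 0.34843
Exposure prevalence π = 2309/4760 = 0.48508; overall risk P(Y=1) = 0.42731.
Under exogeneity, PAF = [P(Y=1) − p₀]/P(Y=1).
PAF = (0.42731 − 0.34843) / 0.42731 ≈ 0.1846

PAF ≈ 0.185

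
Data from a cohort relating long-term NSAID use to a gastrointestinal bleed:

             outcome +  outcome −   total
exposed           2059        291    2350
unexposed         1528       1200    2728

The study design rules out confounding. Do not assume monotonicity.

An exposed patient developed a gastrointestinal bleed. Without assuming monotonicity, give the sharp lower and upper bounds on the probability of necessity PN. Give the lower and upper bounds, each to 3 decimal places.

p₁ = P(outcome | exposed) = 2059/2350 = 0.87617
p₀ = P(outcome | unexposed) = 1528/2728 = 0.56012
Under exogeneity alone the bounds on PN are max{0,(p₁−p₀)/p₁} ≤ PN ≤ min{1,(1−p₀)/p₁}.
  lower = (p₁ − p₀)/p₁ = 0.31605 / 0.87617 ≈ 0.3607
  upper = min{1, (1 − p₀)/p₁} = 0.43988 / 0.87617 ≈ 0.5021

0.361 ≤ PN ≤ 0.502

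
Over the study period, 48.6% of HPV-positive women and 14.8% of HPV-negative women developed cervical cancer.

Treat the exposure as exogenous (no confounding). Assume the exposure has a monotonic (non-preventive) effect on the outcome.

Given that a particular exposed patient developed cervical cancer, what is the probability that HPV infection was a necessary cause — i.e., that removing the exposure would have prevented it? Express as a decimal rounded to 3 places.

PN ≈ 0.695

p₁ = 0.486, p₀ = 0.148.
Under exogeneity and monotonicity, PN = (p₁ − p₀) / p₁.
PN = (0.486 − 0.148) / 0.486 = 0.338 / 0.486 ≈ 0.6955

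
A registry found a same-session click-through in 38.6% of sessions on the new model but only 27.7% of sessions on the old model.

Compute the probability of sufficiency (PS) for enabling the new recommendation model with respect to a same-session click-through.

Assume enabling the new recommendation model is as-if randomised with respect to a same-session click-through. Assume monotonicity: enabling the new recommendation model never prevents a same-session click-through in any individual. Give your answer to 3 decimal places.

p₁ = 0.386, p₀ = 0.277.
Under exogeneity and monotonicity, PS = (p₁ − p₀) / (1 − p₀).
PS = (0.386 − 0.277) / (1 − 0.277) = 0.109 / 0.723 ≈ 0.1508

PS ≈ 0.151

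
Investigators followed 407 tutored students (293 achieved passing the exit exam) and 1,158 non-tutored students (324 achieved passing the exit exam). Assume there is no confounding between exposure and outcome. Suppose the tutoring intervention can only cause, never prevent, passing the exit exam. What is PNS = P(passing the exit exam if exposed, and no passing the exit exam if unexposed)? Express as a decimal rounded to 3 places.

p₁ = P(outcome | exposed) = 293/407 = 0.7199
p₀ = P(outcome | unexposed) = 324/1158 = 0.27979
Under exogeneity and monotonicity, PNS = p₁ − p₀.
PNS = 0.7199 − 0.27979 = 0.44011

PNS ≈ 0.440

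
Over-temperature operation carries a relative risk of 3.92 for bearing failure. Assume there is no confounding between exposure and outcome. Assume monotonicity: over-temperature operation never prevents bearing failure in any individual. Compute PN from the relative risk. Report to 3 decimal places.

PN ≈ 0.745

Under exogeneity and monotonicity, PN = (RR − 1) / RR = 1 − 1/RR.
PN = (3.92 − 1) / 3.92 = 2.92 / 3.92 ≈ 0.7449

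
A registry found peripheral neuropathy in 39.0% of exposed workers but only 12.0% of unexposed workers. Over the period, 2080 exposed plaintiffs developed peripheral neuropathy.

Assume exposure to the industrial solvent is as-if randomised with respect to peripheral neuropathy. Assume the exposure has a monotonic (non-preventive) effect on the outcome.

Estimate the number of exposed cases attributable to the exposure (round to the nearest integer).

p₁ = 0.39, p₀ = 0.12.
PN = (p₁ − p₀)/p₁ = (0.39 − 0.12) / 0.39 ≈ 0.69231.
Attributable cases ≈ PN × (exposed cases) = 0.69231 × 2080 ≈ 1440.00.

about 1440 cases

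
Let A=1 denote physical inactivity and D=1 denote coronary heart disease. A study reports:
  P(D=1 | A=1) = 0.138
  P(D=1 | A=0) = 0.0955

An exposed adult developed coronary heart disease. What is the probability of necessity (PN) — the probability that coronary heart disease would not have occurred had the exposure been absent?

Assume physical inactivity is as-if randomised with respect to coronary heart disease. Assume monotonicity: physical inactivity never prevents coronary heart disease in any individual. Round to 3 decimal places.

PN ≈ 0.308

Let p₁ = 0.138, p₀ = 0.0955.
Under exogeneity and monotonicity, PN = (p₁ − p₀) / p₁.
PN = (0.138 − 0.0955) / 0.138 = 0.0425 / 0.138 ≈ 0.3080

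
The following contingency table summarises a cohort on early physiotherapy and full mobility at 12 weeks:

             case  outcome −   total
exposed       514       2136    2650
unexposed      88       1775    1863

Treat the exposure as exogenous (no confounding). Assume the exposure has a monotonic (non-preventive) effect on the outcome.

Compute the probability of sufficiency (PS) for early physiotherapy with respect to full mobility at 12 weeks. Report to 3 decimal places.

PS ≈ 0.154

p₁ = P(outcome | exposed) = 514/2650 = 0.19396
p₀ = P(outcome | unexposed) = 88/1863 = 0.047236
Under exogeneity and monotonicity, PS = (p₁ − p₀) / (1 − p₀).
PS = (0.19396 − 0.047236) / (1 − 0.047236) = 0.14673 / 0.95276 ≈ 0.1540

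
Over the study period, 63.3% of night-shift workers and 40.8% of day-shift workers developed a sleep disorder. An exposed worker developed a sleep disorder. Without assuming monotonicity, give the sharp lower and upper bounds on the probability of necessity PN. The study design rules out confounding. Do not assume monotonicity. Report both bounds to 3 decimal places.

p₁ = 0.633, p₀ = 0.408.
Under exogeneity alone the bounds on PN are max{0,(p₁−p₀)/p₁} ≤ PN ≤ min{1,(1−p₀)/p₁}.
  lower = (p₁ − p₀)/p₁ = 0.225 / 0.633 ≈ 0.3555
  upper = min{1, (1 − p₀)/p₁} = 0.592 / 0.633 ≈ 0.9352

0.355 ≤ PN ≤ 0.935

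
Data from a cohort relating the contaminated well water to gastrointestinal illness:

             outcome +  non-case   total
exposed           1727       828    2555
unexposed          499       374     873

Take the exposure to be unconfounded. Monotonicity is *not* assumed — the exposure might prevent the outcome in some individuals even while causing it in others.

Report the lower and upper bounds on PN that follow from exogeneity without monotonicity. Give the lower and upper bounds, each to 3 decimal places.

0.154 ≤ PN ≤ 0.634

p₁ = P(outcome | exposed) = 1727/2555 = 0.67593
p₀ = P(outcome | unexposed) = 499/873 = 0.57159
Under exogeneity alone the bounds on PN are max{0,(p₁−p₀)/p₁} ≤ PN ≤ min{1,(1−p₀)/p₁}.
  lower = (p₁ − p₀)/p₁ = 0.10434 / 0.67593 ≈ 0.1544
  upper = min{1, (1 − p₀)/p₁} = 0.42841 / 0.67593 ≈ 0.6338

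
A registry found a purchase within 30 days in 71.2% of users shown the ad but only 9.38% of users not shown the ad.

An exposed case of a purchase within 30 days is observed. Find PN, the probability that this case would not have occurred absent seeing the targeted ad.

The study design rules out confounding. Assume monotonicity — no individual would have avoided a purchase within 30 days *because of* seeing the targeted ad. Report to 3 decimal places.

p₁ = 0.712, p₀ = 0.0938.
Under exogeneity and monotonicity, PN = (p₁ − p₀) / p₁.
PN = (0.712 − 0.0938) / 0.712 = 0.6182 / 0.712 ≈ 0.8683

PN ≈ 0.868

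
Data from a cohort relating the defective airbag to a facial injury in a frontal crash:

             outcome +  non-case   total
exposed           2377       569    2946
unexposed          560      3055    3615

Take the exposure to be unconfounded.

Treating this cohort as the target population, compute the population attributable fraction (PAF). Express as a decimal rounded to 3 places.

p₁ = P(outcome | exposed) = 2377/2946 = 0.80686
p₀ = P(outcome | unexposed) = 560/3615 = 0.15491
Exposure prevalence π = 2946/6561 = 0.44902; overall risk P(Y=1) = 0.44765.
Under exogeneity, PAF = [P(Y=1) − p₀]/P(Y=1).
PAF = (0.44765 − 0.15491) / 0.44765 ≈ 0.6539

PAF ≈ 0.654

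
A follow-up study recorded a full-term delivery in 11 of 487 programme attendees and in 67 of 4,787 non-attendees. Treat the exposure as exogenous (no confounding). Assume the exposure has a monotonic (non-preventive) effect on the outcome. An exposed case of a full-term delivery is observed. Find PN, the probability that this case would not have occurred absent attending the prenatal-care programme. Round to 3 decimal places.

p₁ = P(outcome | exposed) = 11/487 = 0.022587
p₀ = P(outcome | unexposed) = 67/4787 = 0.013996
Under exogeneity and monotonicity, PN = (p₁ − p₀) / p₁.
PN = (0.022587 − 0.013996) / 0.022587 = 0.008591 / 0.022587 ≈ 0.3803

PN ≈ 0.380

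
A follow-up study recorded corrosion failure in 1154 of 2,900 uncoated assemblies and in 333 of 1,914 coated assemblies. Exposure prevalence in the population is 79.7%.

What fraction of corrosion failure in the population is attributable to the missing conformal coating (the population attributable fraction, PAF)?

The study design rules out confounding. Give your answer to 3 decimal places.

PAF ≈ 0.506

p₁ = P(outcome | exposed) = 1154/2900 = 0.39793
p₀ = P(outcome | unexposed) = 333/1914 = 0.17398
Overall risk P(Y=1) = π·p₁ + (1−π)·p₀ = 0.797×0.39793 + 0.203×0.17398 = 0.35247.
Under exogeneity, PAF = [P(Y=1) − p₀] / P(Y=1).
PAF = (0.35247 − 0.17398) / 0.35247 ≈ 0.5064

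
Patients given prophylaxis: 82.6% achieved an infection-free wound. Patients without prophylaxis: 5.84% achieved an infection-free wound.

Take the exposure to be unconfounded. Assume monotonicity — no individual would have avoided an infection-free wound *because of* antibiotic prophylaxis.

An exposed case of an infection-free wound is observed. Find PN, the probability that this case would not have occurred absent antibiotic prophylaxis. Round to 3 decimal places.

p₁ = 0.826, p₀ = 0.0584.
Under exogeneity and monotonicity, PN = (p₁ − p₀) / p₁.
PN = (0.826 − 0.0584) / 0.826 = 0.7676 / 0.826 ≈ 0.9293

PN ≈ 0.929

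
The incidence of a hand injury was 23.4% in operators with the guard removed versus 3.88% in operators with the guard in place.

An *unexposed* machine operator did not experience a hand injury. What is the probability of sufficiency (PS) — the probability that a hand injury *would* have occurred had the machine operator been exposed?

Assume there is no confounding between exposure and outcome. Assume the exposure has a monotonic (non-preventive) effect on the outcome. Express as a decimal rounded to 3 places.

PS ≈ 0.203

p₁ = 0.234, p₀ = 0.0388.
Under exogeneity and monotonicity, PS = (p₁ − p₀) / (1 − p₀).
PS = (0.234 − 0.0388) / (1 − 0.0388) = 0.1952 / 0.9612 ≈ 0.2031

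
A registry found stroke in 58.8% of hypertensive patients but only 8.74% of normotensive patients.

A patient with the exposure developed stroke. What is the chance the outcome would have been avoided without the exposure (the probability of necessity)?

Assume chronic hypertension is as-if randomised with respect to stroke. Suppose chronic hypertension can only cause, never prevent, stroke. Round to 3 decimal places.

p₁ = 0.588, p₀ = 0.0874.
Under exogeneity and monotonicity, PN = (p₁ − p₀) / p₁.
PN = (0.588 − 0.0874) / 0.588 = 0.5006 / 0.588 ≈ 0.8514

PN ≈ 0.851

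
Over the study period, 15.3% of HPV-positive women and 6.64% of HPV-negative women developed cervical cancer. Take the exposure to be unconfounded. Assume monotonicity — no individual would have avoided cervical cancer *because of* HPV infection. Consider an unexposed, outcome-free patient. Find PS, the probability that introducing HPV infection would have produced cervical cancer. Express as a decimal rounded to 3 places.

PS ≈ 0.093

p₁ = 0.153, p₀ = 0.0664.
Under exogeneity and monotonicity, PS = (p₁ − p₀) / (1 − p₀).
PS = (0.153 − 0.0664) / (1 − 0.0664) = 0.0866 / 0.9336 ≈ 0.0928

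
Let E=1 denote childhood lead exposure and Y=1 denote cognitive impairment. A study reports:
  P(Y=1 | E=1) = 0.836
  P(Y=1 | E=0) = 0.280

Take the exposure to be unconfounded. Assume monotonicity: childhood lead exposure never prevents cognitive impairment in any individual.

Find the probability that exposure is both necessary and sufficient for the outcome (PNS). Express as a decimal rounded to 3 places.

Let p₁ = 0.836, p₀ = 0.28.
Under exogeneity and monotonicity, PNS = p₁ − p₀.
PNS = 0.836 − 0.28 = 0.556

PNS ≈ 0.556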